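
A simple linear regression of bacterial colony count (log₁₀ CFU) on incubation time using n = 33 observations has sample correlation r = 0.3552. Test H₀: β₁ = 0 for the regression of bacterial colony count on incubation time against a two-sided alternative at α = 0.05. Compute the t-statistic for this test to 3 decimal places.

t = r·√(n − 2)/√(1 − r²) = 0.3552·√31/√0.873833 = 2.116.
df = n − 2 = 31.
Two-sided p ≈ 0.0425, which is < 0.05, so reject H₀.
There is evidence of a linear association between incubation time and bacterial colony count.

t = 2.116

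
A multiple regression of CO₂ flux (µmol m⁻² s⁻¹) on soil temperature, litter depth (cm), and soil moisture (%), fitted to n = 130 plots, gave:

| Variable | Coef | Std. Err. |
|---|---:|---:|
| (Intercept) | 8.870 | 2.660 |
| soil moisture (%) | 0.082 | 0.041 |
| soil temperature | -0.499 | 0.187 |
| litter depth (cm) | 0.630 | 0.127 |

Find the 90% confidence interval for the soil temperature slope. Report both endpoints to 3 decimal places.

(-0.809, -0.189)

Read off: b = -0.499, SE = 0.187 for soil temperature.
df = n − k − 1 = 130 − 3 − 1 = 126.
t* = t_{0.05, 126} = 1.657037.
Margin = t* × SE = 1.657037 × 0.187 = 0.30987.
CI: -0.499 ± 0.30987 → (-0.809, -0.189).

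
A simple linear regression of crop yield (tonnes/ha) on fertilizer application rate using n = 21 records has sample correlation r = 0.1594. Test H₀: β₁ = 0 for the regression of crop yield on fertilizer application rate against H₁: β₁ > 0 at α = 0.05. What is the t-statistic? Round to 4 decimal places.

t = r·√(n − 2)/√(1 − r²) = 0.1594·√19/√0.974592 = 0.7038.
df = n − 2 = 19.
One-sided p ≈ 0.2450, which is ≥ 0.05, so fail to reject H₀.
The data do not give significant evidence of a linear association between fertilizer application rate and crop yield.

t = 0.7038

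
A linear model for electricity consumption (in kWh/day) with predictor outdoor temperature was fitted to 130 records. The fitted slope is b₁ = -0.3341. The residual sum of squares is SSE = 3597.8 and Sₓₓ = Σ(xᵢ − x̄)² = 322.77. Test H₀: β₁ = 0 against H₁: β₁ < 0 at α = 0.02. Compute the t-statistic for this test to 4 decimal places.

MSE = SSE/(n − 2) = 3597.8/128 = 28.1078.
SE(b₁) = √(MSE/Sₓₓ) = √(28.1078/322.77) = 0.295098.
t = -0.3341 / 0.295098 = -1.1322.
df = n − 2 = 128.
One-sided p ≈ 0.1298, which is ≥ 0.02, so fail to reject H₀.
The data do not give significant evidence that the true slope on outdoor temperature is negative.

t = -1.1322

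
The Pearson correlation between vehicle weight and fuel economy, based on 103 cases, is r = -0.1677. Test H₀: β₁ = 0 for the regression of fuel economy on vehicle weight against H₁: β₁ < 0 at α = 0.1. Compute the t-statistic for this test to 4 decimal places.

t = -1.7096

t = r·√(n − 2)/√(1 − r²) = -0.1677·√101/√0.971877 = -1.7096.
df = n − 2 = 101.
One-sided p ≈ 0.0452, which is < 0.1, so reject H₀.
There is evidence of a linear association between vehicle weight and fuel economy.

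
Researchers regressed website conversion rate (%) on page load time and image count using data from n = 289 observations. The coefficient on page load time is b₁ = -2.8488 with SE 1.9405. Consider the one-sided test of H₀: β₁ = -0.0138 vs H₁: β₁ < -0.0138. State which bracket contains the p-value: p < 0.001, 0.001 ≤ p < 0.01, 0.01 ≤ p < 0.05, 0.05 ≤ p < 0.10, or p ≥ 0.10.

0.05 ≤ p < 0.10

t = (-2.8488 − (-0.0138)) / 1.9405 = -1.461.
df = n − k − 1 = 289 − 2 − 1 = 286.
One-sided p = P(T_{286} < t) ≈ 0.0726.
So 0.05 ≤ p < 0.10.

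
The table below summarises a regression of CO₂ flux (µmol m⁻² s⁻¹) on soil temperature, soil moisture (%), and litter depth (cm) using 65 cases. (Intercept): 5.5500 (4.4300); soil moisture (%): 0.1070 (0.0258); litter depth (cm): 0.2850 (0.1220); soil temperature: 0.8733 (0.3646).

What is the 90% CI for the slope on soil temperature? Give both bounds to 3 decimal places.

(0.264, 1.482)

Read off: b = 0.8733, SE = 0.3646 for soil temperature.
df = n − k − 1 = 65 − 3 − 1 = 61.
t* = t_{0.05, 61} = 1.670219.
Margin = t* × SE = 1.670219 × 0.3646 = 0.60896.
CI: 0.8733 ± 0.60896 → (0.264, 1.482).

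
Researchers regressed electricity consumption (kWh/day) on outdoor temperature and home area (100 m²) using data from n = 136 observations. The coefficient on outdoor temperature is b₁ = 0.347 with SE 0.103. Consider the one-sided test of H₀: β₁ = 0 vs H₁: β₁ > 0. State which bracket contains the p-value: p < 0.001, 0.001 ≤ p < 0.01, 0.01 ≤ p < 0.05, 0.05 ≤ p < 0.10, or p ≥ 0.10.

t = 0.347 / 0.103 = 3.369.
df = n − k − 1 = 136 − 2 − 1 = 133.
One-sided p = P(T_{133} > t) ≈ 0.0005.
So p < 0.001.

p < 0.001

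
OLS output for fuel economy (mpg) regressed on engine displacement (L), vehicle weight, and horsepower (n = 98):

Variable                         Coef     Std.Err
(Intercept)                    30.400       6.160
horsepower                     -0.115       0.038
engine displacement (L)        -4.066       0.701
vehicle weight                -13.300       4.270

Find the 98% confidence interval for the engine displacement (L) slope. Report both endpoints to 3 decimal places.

(-5.725, -2.407)

Read off: b = -4.066, SE = 0.701 for engine displacement (L).
df = n − k − 1 = 98 − 3 − 1 = 94.
t* = t_{0.01, 94} = 2.366674.
Margin = t* × SE = 2.366674 × 0.701 = 1.65904.
CI: -4.066 ± 1.65904 → (-5.725, -2.407).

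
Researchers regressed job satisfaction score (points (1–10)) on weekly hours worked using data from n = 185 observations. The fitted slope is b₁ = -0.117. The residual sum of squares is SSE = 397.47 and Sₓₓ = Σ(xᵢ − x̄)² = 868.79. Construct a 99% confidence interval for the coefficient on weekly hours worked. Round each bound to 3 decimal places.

MSE = SSE/(n − 2) = 397.47/183 = 2.17197.
SE(b₁) = √(MSE/Sₓₓ) = √(2.17197/868.79) = 0.0499999.
df = n − 2 = 183.
t* = t_{0.005, 183} = 2.602961.
Margin = t* × SE = 2.602961 × 0.0499999 = 0.13015.
CI: -0.117 ± 0.13015 → (-0.247, 0.013).
With 99% confidence, each one-unit increase in weekly hours worked is associated with a change of between -0.247 and 0.013 points (1–10) in job satisfaction score.

(-0.247, 0.013)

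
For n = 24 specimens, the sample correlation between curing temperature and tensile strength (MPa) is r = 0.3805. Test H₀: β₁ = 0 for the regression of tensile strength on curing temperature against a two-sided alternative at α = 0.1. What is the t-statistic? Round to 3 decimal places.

t = r·√(n − 2)/√(1 − r²) = 0.3805·√22/√0.85522 = 1.930.
df = n − 2 = 22.
Two-sided p ≈ 0.0666, which is < 0.1, so reject H₀.
There is evidence of a linear association between curing temperature and tensile strength.

t = 1.930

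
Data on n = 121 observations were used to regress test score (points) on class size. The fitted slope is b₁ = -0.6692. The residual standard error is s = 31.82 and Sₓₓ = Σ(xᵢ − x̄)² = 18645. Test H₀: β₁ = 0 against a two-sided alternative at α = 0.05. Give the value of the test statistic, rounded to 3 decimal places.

t = -2.872

SE(b₁) = s/√Sₓₓ = 31.82/√18645 = 0.233034.
t = -0.6692 / 0.233034 = -2.872.
df = n − 2 = 119.
Two-sided p ≈ 0.0048, which is < 0.05, so reject H₀.
There is evidence that class size is associated with test score.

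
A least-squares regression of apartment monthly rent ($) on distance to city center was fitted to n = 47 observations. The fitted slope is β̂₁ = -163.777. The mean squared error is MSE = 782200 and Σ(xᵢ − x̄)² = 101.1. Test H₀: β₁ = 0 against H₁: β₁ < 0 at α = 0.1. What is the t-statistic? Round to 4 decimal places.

SE(β̂₁) = √(MSE/Sₓₓ) = √(782200/101.1) = 87.9596.
t = -163.777 / 87.9596 = -1.8620.
df = n − 2 = 45.
One-sided p ≈ 0.0346, which is < 0.1, so reject H₀.
There is evidence that the true slope on distance to city center is negative.

t = -1.8620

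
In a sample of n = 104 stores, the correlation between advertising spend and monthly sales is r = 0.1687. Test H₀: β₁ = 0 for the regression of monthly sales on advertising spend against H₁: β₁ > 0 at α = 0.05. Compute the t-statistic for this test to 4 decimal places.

t = 1.7286

t = r·√(n − 2)/√(1 − r²) = 0.1687·√102/√0.97154 = 1.7286.
df = n − 2 = 102.
One-sided p ≈ 0.0435, which is < 0.05, so reject H₀.
There is evidence of a linear association between advertising spend and monthly sales.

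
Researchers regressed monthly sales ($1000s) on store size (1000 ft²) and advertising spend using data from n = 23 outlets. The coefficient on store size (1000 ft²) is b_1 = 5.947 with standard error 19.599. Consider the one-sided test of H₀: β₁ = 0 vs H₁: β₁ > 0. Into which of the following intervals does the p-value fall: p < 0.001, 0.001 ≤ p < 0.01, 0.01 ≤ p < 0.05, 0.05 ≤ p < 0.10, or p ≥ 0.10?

t = 5.947 / 19.599 = 0.303.
df = n − k − 1 = 23 − 2 − 1 = 20.
One-sided p = P(T_{20} > t) ≈ 0.3823.
So p ≥ 0.10.

p ≥ 0.10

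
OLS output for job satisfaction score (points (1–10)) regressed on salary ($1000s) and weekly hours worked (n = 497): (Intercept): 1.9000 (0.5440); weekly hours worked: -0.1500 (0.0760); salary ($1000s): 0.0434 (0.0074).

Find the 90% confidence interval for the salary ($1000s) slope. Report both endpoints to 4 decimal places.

(0.0312, 0.0556)

Read off: b = 0.0434, SE = 0.0074 for salary ($1000s).
df = n − k − 1 = 497 − 2 − 1 = 494.
t* = t_{0.05, 494} = 1.647944.
Margin = t* × SE = 1.647944 × 0.0074 = 0.012195.
CI: 0.0434 ± 0.012195 → (0.0312, 0.0556).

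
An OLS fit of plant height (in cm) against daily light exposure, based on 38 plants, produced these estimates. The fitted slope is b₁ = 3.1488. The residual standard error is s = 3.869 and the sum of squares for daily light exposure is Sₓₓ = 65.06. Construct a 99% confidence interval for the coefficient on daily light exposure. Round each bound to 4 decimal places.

(1.8443, 4.4533)

SE(b₁) = s/√Sₓₓ = 3.869/√65.06 = 0.479669.
df = n − 2 = 36.
t* = t_{0.005, 36} = 2.719485.
Margin = t* × SE = 2.719485 × 0.479669 = 1.304453.
CI: 3.1488 ± 1.304453 → (1.8443, 4.4533).
With 99% confidence, each one-unit increase in daily light exposure is associated with a change of between 1.8443 and 4.4533 cm in plant height.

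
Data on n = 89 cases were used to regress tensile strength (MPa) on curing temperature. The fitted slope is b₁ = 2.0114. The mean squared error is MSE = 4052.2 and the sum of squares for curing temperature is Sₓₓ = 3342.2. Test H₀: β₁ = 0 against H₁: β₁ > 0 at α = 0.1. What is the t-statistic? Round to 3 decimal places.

SE(b₁) = √(MSE/Sₓₓ) = √(4052.2/3342.2) = 1.10111.
t = 2.0114 / 1.10111 = 1.827.
df = n − 2 = 87.
One-sided p ≈ 0.0356, which is < 0.1, so reject H₀.
There is evidence that the true slope on curing temperature is positive.

t = 1.827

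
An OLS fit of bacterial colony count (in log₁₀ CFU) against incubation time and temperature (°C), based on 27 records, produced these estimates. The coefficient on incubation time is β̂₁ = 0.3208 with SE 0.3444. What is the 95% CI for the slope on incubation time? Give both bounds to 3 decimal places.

(-0.390, 1.032)

df = n − k − 1 = 27 − 2 − 1 = 24.
t* = t_{0.025, 24} = 2.063899.
Margin = t* × SE = 2.063899 × 0.3444 = 0.71081.
CI: 0.3208 ± 0.71081 → (-0.390, 1.032).
With 95% confidence, each one-unit increase in incubation time is associated with a change of between -0.390 and 1.032 log₁₀ CFU in bacterial colony count, holding the other predictors fixed.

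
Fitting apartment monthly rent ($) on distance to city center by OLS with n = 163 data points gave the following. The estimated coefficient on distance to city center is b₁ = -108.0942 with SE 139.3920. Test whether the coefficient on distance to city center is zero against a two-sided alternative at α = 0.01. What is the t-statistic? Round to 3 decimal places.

H₀: β₁ = 0 vs H₁: β₁ ≠ 0.
t = (b₁ − β₁⁰)/SE = -108.0942 / 139.3920 = -0.775.
df = n − 2 = 163 − 2 = 161.
Two-sided p ≈ 0.4392, which is ≥ 0.01, so fail to reject H₀.
The data do not give significant evidence of an association between distance to city center and apartment monthly rent.

t = -0.775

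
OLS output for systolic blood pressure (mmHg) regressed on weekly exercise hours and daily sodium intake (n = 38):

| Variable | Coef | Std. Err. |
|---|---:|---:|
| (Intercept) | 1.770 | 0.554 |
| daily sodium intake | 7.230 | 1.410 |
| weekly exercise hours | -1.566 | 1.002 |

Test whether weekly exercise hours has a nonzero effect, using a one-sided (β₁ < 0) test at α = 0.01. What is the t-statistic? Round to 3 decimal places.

t = -1.563

Read off: b = -1.566, SE = 1.002 for weekly exercise hours.
H₀: β₁ = 0 vs H₁: β₁ < 0.
t = -1.566 / 1.002 = -1.563.
df = n − k − 1 = 38 − 2 − 1 = 35.
One-sided p ≈ 0.0635, which is ≥ 0.01, so fail to reject H₀.
The data do not give significant evidence that the true slope on weekly exercise hours is negative, holding the other predictors fixed.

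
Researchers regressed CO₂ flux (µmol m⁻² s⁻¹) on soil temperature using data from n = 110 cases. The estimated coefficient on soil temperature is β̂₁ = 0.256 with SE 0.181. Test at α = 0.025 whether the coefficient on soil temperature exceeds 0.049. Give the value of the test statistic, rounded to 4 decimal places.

H₀: β₁ = 0.049 vs H₁: β₁ > 0.049.
t = (β̂₁ − β₁⁰)/SE = (0.256 − 0.049) / 0.181 = 1.1436.
df = n − 2 = 110 − 2 = 108.
One-sided p ≈ 0.1276, which is ≥ 0.025, so fail to reject H₀.
The data do not give significant evidence that the true slope on soil temperature exceeds 0.049 µmol m⁻² s⁻¹ per unit.

t = 1.1436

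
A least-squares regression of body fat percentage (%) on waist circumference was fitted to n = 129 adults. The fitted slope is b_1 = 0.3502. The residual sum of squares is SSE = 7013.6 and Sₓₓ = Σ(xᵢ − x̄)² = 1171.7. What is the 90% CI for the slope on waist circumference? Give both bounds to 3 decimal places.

MSE = SSE/(n − 2) = 7013.6/127 = 55.2252.
SE(b_1) = √(MSE/Sₓₓ) = √(55.2252/1171.7) = 0.2171.
df = n − 2 = 127.
t* = t_{0.05, 127} = 1.65694.
Margin = t* × SE = 1.65694 × 0.2171 = 0.35972.
CI: 0.3502 ± 0.35972 → (-0.010, 0.710).
With 90% confidence, each one-unit increase in waist circumference is associated with a change of between -0.010 and 0.710 % in body fat percentage.

(-0.010, 0.710)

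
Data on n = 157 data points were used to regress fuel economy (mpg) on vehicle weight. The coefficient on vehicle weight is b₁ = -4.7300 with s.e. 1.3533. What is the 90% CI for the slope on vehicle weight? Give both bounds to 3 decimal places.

(-6.969, -2.491)

df = n − 2 = 157 − 2 = 155.
t* = t_{0.05, 155} = 1.654744.
Margin = t* × SE = 1.654744 × 1.3533 = 2.23936.
CI: -4.7300 ± 2.23936 → (-6.969, -2.491).
With 90% confidence, each one-unit increase in vehicle weight is associated with a change of between -6.969 and -2.491 mpg in fuel economy.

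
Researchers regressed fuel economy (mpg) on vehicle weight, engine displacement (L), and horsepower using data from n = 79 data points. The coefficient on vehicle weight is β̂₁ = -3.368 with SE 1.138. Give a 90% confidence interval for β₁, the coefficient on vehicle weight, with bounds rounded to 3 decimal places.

(-5.263, -1.473)

df = n − k − 1 = 79 − 3 − 1 = 75.
t* = t_{0.05, 75} = 1.665425.
Margin = t* × SE = 1.665425 × 1.138 = 1.89525.
CI: -3.368 ± 1.89525 → (-5.263, -1.473).
With 90% confidence, each one-unit increase in vehicle weight is associated with a change of between -5.263 and -1.473 mpg in fuel economy, holding the other predictors fixed.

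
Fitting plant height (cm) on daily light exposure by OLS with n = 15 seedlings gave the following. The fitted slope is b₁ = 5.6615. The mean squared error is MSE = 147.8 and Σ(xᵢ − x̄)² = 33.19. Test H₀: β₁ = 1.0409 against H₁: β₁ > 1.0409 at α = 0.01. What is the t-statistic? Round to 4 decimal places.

SE(b₁) = √(MSE/Sₓₓ) = √(147.8/33.19) = 2.11025.
t = (5.6615 − 1.0409) / 2.11025 = 2.1896.
df = n − 2 = 13.
One-sided p ≈ 0.0237, which is ≥ 0.01, so fail to reject H₀.
The data do not give significant evidence that the true slope on daily light exposure exceeds 1.0409 cm per unit.

t = 2.1896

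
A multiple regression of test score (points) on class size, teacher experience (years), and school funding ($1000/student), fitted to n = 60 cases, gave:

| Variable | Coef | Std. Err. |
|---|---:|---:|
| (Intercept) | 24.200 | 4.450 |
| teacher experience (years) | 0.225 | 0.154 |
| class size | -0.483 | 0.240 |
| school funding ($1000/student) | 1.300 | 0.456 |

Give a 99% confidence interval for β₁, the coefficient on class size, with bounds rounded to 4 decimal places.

Read off: b = -0.483, SE = 0.240 for class size.
df = n − k − 1 = 60 − 3 − 1 = 56.
t* = t_{0.005, 56} = 2.666512.
Margin = t* × SE = 2.666512 × 0.240 = 0.639963.
CI: -0.483 ± 0.639963 → (-1.1230, 0.1570).

(-1.1230, 0.1570)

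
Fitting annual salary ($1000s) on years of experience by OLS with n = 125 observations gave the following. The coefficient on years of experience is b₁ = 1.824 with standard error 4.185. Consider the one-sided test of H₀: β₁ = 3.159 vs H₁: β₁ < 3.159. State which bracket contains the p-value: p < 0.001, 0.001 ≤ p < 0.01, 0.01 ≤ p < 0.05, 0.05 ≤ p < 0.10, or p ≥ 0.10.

p ≥ 0.10

t = (1.824 − 3.159) / 4.185 = -0.319.
df = n − 2 = 125 − 2 = 123.
One-sided p = P(T_{123} < t) ≈ 0.3751.
So p ≥ 0.10.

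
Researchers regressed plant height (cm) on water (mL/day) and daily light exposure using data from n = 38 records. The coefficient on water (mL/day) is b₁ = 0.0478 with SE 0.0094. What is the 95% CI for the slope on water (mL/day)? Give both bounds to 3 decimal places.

df = n − k − 1 = 38 − 2 − 1 = 35.
t* = t_{0.025, 35} = 2.030108.
Margin = t* × SE = 2.030108 × 0.0094 = 0.01908.
CI: 0.0478 ± 0.01908 → (0.029, 0.067).
With 95% confidence, each one-unit increase in water (mL/day) is associated with a change of between 0.029 and 0.067 cm in plant height, holding the other predictors fixed.

(0.029, 0.067)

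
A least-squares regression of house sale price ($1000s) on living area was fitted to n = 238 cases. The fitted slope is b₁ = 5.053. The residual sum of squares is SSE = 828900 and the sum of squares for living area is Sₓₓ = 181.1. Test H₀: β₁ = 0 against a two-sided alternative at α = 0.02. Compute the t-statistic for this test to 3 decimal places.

MSE = SSE/(n − 2) = 828900/236 = 3512.29.
SE(b₁) = √(MSE/Sₓₓ) = √(3512.29/181.1) = 4.40388.
t = 5.053 / 4.40388 = 1.147.
df = n − 2 = 236.
Two-sided p ≈ 0.2524, which is ≥ 0.02, so fail to reject H₀.
The data do not give significant evidence of an association between living area and house sale price.

t = 1.147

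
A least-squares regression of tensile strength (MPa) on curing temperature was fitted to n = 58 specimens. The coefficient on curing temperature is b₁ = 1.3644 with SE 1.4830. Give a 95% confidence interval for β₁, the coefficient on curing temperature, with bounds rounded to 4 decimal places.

df = n − 2 = 58 − 2 = 56.
t* = t_{0.025, 56} = 2.003241.
Margin = t* × SE = 2.003241 × 1.4830 = 2.970806.
CI: 1.3644 ± 2.970806 → (-1.6064, 4.3352).
With 95% confidence, each one-unit increase in curing temperature is associated with a change of between -1.6064 and 4.3352 MPa in tensile strength.

(-1.6064, 4.3352)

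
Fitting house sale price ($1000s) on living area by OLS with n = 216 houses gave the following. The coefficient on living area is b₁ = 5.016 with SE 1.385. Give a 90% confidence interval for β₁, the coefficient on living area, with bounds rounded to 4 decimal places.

df = n − 2 = 216 − 2 = 214.
t* = t_{0.05, 214} = 1.652005.
Margin = t* × SE = 1.652005 × 1.385 = 2.288027.
CI: 5.016 ± 2.288027 → (2.7280, 7.3040).
With 90% confidence, each one-unit increase in living area is associated with a change of between 2.7280 and 7.3040 $1000s in house sale price.

(2.7280, 7.3040)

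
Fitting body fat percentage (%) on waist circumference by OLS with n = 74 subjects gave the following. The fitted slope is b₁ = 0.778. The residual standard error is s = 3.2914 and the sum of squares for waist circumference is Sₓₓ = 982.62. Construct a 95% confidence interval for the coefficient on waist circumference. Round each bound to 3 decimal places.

SE(b₁) = s/√Sₓₓ = 3.2914/√982.62 = 0.105.
df = n − 2 = 72.
t* = t_{0.025, 72} = 1.993464.
Margin = t* × SE = 1.993464 × 0.105 = 0.20931.
CI: 0.778 ± 0.20931 → (0.569, 0.987).
With 95% confidence, each one-unit increase in waist circumference is associated with a change of between 0.569 and 0.987 % in body fat percentage.

(0.569, 0.987)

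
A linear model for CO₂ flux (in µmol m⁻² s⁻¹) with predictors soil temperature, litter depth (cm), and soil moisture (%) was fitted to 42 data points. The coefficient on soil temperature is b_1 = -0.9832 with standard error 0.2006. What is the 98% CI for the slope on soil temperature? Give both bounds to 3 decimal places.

(-1.470, -0.496)

df = n − k − 1 = 42 − 3 − 1 = 38.
t* = t_{0.01, 38} = 2.428568.
Margin = t* × SE = 2.428568 × 0.2006 = 0.48717.
CI: -0.9832 ± 0.48717 → (-1.470, -0.496).
With 98% confidence, each one-unit increase in soil temperature is associated with a change of between -1.470 and -0.496 µmol m⁻² s⁻¹ in CO₂ flux, holding the other predictors fixed.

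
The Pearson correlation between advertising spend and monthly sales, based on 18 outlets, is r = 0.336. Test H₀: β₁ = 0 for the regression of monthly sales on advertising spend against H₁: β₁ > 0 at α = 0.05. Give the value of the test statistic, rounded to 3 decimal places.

t = r·√(n − 2)/√(1 − r²) = 0.336·√16/√0.887104 = 1.427.
df = n − 2 = 16.
One-sided p ≈ 0.0864, which is ≥ 0.05, so fail to reject H₀.
The data do not give significant evidence of a linear association between advertising spend and monthly sales.

t = 1.427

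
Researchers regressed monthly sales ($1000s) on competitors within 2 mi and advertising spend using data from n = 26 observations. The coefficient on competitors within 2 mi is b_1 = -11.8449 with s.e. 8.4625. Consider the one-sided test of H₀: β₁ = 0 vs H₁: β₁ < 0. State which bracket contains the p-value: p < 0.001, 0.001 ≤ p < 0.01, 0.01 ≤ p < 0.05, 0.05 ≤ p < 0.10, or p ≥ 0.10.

0.05 ≤ p < 0.10

t = -11.8449 / 8.4625 = -1.400.
df = n − k − 1 = 26 − 2 − 1 = 23.
One-sided p = P(T_{23} < t) ≈ 0.0875.
So 0.05 ≤ p < 0.10.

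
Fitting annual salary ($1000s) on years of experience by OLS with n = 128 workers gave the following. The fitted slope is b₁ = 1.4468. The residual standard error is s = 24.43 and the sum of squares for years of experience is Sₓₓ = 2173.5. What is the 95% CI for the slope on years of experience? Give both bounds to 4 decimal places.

SE(b₁) = s/√Sₓₓ = 24.43/√2173.5 = 0.524015.
df = n − 2 = 126.
t* = t_{0.025, 126} = 1.978971.
Margin = t* × SE = 1.978971 × 0.524015 = 1.037010.
CI: 1.4468 ± 1.037010 → (0.4098, 2.4838).
With 95% confidence, each one-unit increase in years of experience is associated with a change of between 0.4098 and 2.4838 $1000s in annual salary.

(0.4098, 2.4838)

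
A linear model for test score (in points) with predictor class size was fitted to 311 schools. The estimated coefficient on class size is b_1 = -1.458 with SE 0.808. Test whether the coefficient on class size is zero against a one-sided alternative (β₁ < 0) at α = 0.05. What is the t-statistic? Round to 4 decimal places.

H₀: β₁ = 0 vs H₁: β₁ < 0.
t = (b_1 − β₁⁰)/SE = -1.458 / 0.808 = -1.8045.
df = n − 2 = 311 − 2 = 309.
One-sided p ≈ 0.0361, which is < 0.05, so reject H₀.
There is evidence that the true slope on class size is negative.

t = -1.8045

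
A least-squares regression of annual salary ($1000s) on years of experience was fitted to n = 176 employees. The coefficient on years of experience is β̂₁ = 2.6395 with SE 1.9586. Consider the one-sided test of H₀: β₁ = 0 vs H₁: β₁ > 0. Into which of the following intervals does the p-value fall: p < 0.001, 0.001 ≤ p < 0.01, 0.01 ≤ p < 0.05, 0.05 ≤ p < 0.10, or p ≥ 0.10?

0.05 ≤ p < 0.10

t = 2.6395 / 1.9586 = 1.348.
df = n − 2 = 176 − 2 = 174.
One-sided p = P(T_{174} > t) ≈ 0.0898.
So 0.05 ≤ p < 0.10.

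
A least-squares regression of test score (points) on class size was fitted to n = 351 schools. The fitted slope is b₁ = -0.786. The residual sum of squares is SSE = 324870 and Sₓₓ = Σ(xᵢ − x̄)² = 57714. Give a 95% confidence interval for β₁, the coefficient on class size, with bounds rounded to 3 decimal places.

(-1.036, -0.536)

MSE = SSE/(n − 2) = 324870/349 = 930.86.
SE(b₁) = √(MSE/Sₓₓ) = √(930.86/57714) = 0.126999.
df = n − 2 = 349.
t* = t_{0.025, 349} = 1.966785.
Margin = t* × SE = 1.966785 × 0.126999 = 0.24978.
CI: -0.786 ± 0.24978 → (-1.036, -0.536).
With 95% confidence, each one-unit increase in class size is associated with a change of between -1.036 and -0.536 points in test score.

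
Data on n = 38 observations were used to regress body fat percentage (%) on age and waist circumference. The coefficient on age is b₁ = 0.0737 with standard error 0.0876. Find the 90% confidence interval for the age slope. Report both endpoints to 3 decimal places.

(-0.074, 0.222)

df = n − k − 1 = 38 − 2 − 1 = 35.
t* = t_{0.05, 35} = 1.689572.
Margin = t* × SE = 1.689572 × 0.0876 = 0.14801.
CI: 0.0737 ± 0.14801 → (-0.074, 0.222).
With 90% confidence, each one-unit increase in age is associated with a change of between -0.074 and 0.222 % in body fat percentage, holding the other predictors fixed.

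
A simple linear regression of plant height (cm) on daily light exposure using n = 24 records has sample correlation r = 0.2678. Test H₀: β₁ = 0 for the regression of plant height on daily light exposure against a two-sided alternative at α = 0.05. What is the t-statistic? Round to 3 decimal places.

t = 1.304

t = r·√(n − 2)/√(1 − r²) = 0.2678·√22/√0.928283 = 1.304.
df = n − 2 = 22.
Two-sided p ≈ 0.2058, which is ≥ 0.05, so fail to reject H₀.
The data do not give significant evidence of a linear association between daily light exposure and plant height.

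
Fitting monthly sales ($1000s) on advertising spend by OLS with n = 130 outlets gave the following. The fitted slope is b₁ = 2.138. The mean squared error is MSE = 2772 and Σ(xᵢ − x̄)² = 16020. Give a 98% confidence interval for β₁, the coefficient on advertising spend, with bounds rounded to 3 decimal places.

SE(b₁) = √(MSE/Sₓₓ) = √(2772/16020) = 0.415973.
df = n − 2 = 128.
t* = t_{0.01, 128} = 2.355834.
Margin = t* × SE = 2.355834 × 0.415973 = 0.97996.
CI: 2.138 ± 0.97996 → (1.158, 3.118).
With 98% confidence, each one-unit increase in advertising spend is associated with a change of between 1.158 and 3.118 $1000s in monthly sales.

(1.158, 3.118)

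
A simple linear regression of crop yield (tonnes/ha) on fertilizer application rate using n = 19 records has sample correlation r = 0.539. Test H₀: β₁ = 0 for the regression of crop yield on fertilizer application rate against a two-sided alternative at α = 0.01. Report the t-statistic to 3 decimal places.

t = 2.638

t = r·√(n − 2)/√(1 − r²) = 0.539·√17/√0.709479 = 2.638.
df = n − 2 = 17.
Two-sided p ≈ 0.0173, which is ≥ 0.01, so fail to reject H₀.
The data do not give significant evidence of a linear association between fertilizer application rate and crop yield.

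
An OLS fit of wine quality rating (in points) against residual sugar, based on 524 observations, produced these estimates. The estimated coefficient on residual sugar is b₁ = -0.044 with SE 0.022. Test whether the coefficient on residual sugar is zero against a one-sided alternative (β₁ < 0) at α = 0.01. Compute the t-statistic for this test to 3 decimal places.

t = -2.000

H₀: β₁ = 0 vs H₁: β₁ < 0.
t = (b₁ − β₁⁰)/SE = -0.044 / 0.022 = -2.000.
df = n − 2 = 524 − 2 = 522.
One-sided p ≈ 0.0230, which is ≥ 0.01, so fail to reject H₀.
The data do not give significant evidence that the true slope on residual sugar is negative.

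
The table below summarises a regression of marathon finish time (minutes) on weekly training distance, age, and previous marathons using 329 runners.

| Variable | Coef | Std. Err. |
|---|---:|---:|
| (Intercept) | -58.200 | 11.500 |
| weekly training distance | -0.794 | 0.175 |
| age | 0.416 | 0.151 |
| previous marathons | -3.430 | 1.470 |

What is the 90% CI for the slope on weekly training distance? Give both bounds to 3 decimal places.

(-1.083, -0.505)

Read off: b = -0.794, SE = 0.175 for weekly training distance.
df = n − k − 1 = 329 − 3 − 1 = 325.
t* = t_{0.05, 325} = 1.649556.
Margin = t* × SE = 1.649556 × 0.175 = 0.28867.
CI: -0.794 ± 0.28867 → (-1.083, -0.505).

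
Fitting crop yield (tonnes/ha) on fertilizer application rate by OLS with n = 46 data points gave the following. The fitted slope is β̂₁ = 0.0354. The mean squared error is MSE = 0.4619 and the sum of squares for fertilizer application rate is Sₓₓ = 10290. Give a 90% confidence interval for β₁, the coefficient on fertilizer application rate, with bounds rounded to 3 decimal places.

(0.024, 0.047)

SE(β̂₁) = √(MSE/Sₓₓ) = √(0.4619/10290) = 0.00669987.
df = n − 2 = 44.
t* = t_{0.05, 44} = 1.68023.
Margin = t* × SE = 1.68023 × 0.00669987 = 0.01126.
CI: 0.0354 ± 0.01126 → (0.024, 0.047).
With 90% confidence, each one-unit increase in fertilizer application rate is associated with a change of between 0.024 and 0.047 tonnes/ha in crop yield.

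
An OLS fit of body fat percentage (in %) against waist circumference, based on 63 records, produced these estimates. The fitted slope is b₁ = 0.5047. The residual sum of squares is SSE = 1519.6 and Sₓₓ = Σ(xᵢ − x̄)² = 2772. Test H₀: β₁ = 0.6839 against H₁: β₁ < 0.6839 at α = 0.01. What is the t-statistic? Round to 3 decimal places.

t = -1.890

MSE = SSE/(n − 2) = 1519.6/61 = 24.9115.
SE(b₁) = √(MSE/Sₓₓ) = √(24.9115/2772) = 0.0947989.
t = (0.5047 − 0.6839) / 0.0947989 = -1.890.
df = n − 2 = 61.
One-sided p ≈ 0.0317, which is ≥ 0.01, so fail to reject H₀.
The data do not give significant evidence that the true slope on waist circumference is below 0.6839 % per unit.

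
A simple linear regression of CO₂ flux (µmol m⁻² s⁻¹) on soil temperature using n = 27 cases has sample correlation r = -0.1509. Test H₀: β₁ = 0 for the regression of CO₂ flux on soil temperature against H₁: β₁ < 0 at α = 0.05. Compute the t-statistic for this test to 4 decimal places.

t = r·√(n − 2)/√(1 − r²) = -0.1509·√25/√0.977229 = -0.7632.
df = n − 2 = 25.
One-sided p ≈ 0.2262, which is ≥ 0.05, so fail to reject H₀.
The data do not give significant evidence of a linear association between soil temperature and CO₂ flux.

t = -0.7632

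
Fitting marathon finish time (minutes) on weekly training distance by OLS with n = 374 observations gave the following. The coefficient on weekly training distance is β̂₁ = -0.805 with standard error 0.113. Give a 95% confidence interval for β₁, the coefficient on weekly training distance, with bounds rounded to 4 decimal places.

(-1.0272, -0.5828)

df = n − 2 = 374 − 2 = 372.
t* = t_{0.025, 372} = 1.966362.
Margin = t* × SE = 1.966362 × 0.113 = 0.222199.
CI: -0.805 ± 0.222199 → (-1.0272, -0.5828).
With 95% confidence, each one-unit increase in weekly training distance is associated with a change of between -1.0272 and -0.5828 minutes in marathon finish time.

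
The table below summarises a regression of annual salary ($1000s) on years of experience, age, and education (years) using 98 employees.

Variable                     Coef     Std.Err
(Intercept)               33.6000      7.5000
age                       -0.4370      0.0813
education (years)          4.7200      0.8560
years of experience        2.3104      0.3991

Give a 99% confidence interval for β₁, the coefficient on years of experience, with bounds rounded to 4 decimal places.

(1.2611, 3.3597)

Read off: b = 2.3104, SE = 0.3991 for years of experience.
df = n − k − 1 = 98 − 3 − 1 = 94.
t* = t_{0.005, 94} = 2.629148.
Margin = t* × SE = 2.629148 × 0.3991 = 1.049293.
CI: 2.3104 ± 1.049293 → (1.2611, 3.3597).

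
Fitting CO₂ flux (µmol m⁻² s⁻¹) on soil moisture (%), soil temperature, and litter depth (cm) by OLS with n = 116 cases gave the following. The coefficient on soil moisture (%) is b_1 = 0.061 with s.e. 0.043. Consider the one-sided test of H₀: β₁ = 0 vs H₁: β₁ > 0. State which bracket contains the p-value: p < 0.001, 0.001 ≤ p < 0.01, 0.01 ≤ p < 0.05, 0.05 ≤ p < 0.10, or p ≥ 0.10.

0.05 ≤ p < 0.10

t = 0.061 / 0.043 = 1.419.
df = n − k − 1 = 116 − 3 − 1 = 112.
One-sided p = P(T_{112} > t) ≈ 0.0794.
So 0.05 ≤ p < 0.10.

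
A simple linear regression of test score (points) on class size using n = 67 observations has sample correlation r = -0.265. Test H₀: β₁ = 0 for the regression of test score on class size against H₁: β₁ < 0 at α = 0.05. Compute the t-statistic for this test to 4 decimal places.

t = r·√(n − 2)/√(1 − r²) = -0.265·√65/√0.929775 = -2.2157.
df = n − 2 = 65.
One-sided p ≈ 0.0151, which is < 0.05, so reject H₀.
There is evidence of a linear association between class size and test score.

t = -2.2157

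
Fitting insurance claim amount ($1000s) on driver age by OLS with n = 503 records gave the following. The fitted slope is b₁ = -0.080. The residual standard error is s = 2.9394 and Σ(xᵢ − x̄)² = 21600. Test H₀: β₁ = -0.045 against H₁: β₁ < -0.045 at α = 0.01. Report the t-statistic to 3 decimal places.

t = -1.750

SE(b₁) = s/√Sₓₓ = 2.9394/√21600 = 0.0200001.
t = (-0.080 − (-0.045)) / 0.0200001 = -1.750.
df = n − 2 = 501.
One-sided p ≈ 0.0404, which is ≥ 0.01, so fail to reject H₀.
The data do not give significant evidence that the true slope on driver age is below -0.045 $1000s per unit.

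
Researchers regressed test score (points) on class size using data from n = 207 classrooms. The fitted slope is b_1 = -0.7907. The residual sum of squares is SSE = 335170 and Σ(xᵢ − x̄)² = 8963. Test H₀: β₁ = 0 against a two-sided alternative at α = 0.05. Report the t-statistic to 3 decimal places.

t = -1.851

MSE = SSE/(n − 2) = 335170/205 = 1634.98.
SE(b_1) = √(MSE/Sₓₓ) = √(1634.98/8963) = 0.427099.
t = -0.7907 / 0.427099 = -1.851.
df = n − 2 = 205.
Two-sided p ≈ 0.0656, which is ≥ 0.05, so fail to reject H₀.
The data do not give significant evidence of an association between class size and test score.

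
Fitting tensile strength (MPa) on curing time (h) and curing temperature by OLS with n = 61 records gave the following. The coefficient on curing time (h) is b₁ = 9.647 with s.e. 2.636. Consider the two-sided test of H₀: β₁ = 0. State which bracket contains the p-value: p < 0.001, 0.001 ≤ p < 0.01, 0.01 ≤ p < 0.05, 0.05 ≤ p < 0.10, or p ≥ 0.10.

t = 9.647 / 2.636 = 3.660.
df = n − k − 1 = 61 − 2 − 1 = 58.
Two-sided p = 2·P(T_{58} > |t|) ≈ 0.0005.
So p < 0.001.

p < 0.001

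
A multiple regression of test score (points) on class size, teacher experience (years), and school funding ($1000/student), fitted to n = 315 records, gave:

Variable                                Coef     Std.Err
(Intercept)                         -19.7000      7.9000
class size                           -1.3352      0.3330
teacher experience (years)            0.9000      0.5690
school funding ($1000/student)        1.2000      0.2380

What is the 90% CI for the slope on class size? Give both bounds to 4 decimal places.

Read off: b = -1.3352, SE = 0.3330 for class size.
df = n − k − 1 = 315 − 3 − 1 = 311.
t* = t_{0.05, 311} = 1.649768.
Margin = t* × SE = 1.649768 × 0.3330 = 0.549373.
CI: -1.3352 ± 0.549373 → (-1.8846, -0.7858).

(-1.8846, -0.7858)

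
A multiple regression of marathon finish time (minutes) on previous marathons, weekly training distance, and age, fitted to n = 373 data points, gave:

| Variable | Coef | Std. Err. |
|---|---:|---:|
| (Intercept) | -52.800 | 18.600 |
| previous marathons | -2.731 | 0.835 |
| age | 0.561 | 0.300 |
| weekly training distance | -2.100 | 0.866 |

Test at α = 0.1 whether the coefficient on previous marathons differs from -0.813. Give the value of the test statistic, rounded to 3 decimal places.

t = -2.297

Read off: b = -2.731, SE = 0.835 for previous marathons.
H₀: β₁ = -0.813 vs H₁: β₁ ≠ -0.813.
t = (-2.731 − (-0.813)) / 0.835 = -2.297.
df = n − k − 1 = 373 − 3 − 1 = 369.
Two-sided p ≈ 0.0222, which is < 0.1, so reject H₀.
There is evidence that the true slope on previous marathons differs from -0.813 minutes per unit, holding the other predictors fixed.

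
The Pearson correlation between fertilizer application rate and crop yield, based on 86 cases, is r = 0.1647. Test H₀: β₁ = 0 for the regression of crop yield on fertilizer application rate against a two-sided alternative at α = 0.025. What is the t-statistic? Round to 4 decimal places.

t = 1.5304

t = r·√(n − 2)/√(1 − r²) = 0.1647·√84/√0.972874 = 1.5304.
df = n − 2 = 84.
Two-sided p ≈ 0.1297, which is ≥ 0.025, so fail to reject H₀.
The data do not give significant evidence of a linear association between fertilizer application rate and crop yield.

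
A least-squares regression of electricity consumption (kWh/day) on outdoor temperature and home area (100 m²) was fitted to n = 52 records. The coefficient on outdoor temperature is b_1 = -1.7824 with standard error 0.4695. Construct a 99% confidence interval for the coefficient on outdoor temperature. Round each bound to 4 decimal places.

(-3.0406, -0.5242)

df = n − k − 1 = 52 − 2 − 1 = 49.
t* = t_{0.005, 49} = 2.679952.
Margin = t* × SE = 2.679952 × 0.4695 = 1.258237.
CI: -1.7824 ± 1.258237 → (-3.0406, -0.5242).
With 99% confidence, each one-unit increase in outdoor temperature is associated with a change of between -3.0406 and -0.5242 kWh/day in electricity consumption, holding the other predictors fixed.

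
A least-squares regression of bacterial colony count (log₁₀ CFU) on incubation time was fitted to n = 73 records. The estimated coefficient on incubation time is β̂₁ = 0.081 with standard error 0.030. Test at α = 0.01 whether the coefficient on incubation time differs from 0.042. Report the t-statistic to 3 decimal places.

t = 1.300

H₀: β₁ = 0.042 vs H₁: β₁ ≠ 0.042.
t = (β̂₁ − β₁⁰)/SE = (0.081 − 0.042) / 0.030 = 1.300.
df = n − 2 = 73 − 2 = 71.
Two-sided p ≈ 0.1978, which is ≥ 0.01, so fail to reject H₀.
The data are consistent with a true slope of 0.042 log₁₀ CFU per unit of incubation time.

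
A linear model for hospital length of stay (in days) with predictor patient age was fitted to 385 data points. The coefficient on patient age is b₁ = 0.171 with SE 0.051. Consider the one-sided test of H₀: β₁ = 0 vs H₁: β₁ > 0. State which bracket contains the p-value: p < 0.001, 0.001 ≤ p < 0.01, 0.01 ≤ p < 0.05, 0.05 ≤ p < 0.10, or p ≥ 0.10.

t = 0.171 / 0.051 = 3.353.
df = n − 2 = 385 − 2 = 383.
One-sided p = P(T_{383} > t) ≈ 0.0004.
So p < 0.001.

p < 0.001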